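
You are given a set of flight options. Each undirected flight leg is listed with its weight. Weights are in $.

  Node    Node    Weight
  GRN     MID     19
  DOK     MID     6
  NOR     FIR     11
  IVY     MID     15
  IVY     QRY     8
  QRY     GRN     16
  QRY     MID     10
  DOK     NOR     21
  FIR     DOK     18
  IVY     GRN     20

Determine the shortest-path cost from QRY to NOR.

$37

Compare a few routes:
QRY - IVY - MID - DOK - FIR - NOR: 8+15+6+18+11 = 58
QRY - MID - DOK - FIR - NOR: 10+6+18+11 = 45
QRY - MID - DOK - NOR: 10+6+21 = 37
QRY - IVY - MID - DOK - NOR: 8+15+6+21 = 50
The minimum is $37 via QRY - MID - DOK - NOR.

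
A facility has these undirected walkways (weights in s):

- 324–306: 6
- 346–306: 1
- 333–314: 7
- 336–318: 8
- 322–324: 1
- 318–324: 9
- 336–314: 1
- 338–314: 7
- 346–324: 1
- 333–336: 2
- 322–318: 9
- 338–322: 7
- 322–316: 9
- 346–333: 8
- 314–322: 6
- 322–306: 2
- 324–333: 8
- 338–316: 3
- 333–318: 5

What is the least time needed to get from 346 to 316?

Shortest distances from 346:
346: 0
306: 1  (via 346)
324: 1  (via 346)
322: 2  (via 324)
333: 8  (via 346)
314: 8  (via 322)
336: 9  (via 314)
338: 9  (via 322)
318: 10  (via 324)
316: 11  (via 322)
Shortest route: 346–324–322–316 = 11 s.

11 s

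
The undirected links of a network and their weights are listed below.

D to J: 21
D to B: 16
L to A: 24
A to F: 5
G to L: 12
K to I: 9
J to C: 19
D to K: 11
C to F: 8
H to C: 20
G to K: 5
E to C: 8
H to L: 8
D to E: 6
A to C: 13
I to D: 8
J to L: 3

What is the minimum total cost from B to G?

Shortest distances from B:
B: 0
D: 16  (via B)
E: 22  (via D)
I: 24  (via D)
K: 27  (via D)
C: 30  (via E)
G: 32  (via K)
Shortest route: B–D–K–G = 32.

32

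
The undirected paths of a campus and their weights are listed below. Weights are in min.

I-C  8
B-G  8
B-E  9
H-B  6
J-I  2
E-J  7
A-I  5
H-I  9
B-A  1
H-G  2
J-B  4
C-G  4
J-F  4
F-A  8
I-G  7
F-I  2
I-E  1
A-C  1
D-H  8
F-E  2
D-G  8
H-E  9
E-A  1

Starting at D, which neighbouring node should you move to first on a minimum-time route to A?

Compare a few routes:
D → H → G → C → A: 8+2+4+1 = 15
D → G → C → A: 8+4+1 = 13
The minimum is 13 min via D → G → C → A.
So from D the first move is to G.

G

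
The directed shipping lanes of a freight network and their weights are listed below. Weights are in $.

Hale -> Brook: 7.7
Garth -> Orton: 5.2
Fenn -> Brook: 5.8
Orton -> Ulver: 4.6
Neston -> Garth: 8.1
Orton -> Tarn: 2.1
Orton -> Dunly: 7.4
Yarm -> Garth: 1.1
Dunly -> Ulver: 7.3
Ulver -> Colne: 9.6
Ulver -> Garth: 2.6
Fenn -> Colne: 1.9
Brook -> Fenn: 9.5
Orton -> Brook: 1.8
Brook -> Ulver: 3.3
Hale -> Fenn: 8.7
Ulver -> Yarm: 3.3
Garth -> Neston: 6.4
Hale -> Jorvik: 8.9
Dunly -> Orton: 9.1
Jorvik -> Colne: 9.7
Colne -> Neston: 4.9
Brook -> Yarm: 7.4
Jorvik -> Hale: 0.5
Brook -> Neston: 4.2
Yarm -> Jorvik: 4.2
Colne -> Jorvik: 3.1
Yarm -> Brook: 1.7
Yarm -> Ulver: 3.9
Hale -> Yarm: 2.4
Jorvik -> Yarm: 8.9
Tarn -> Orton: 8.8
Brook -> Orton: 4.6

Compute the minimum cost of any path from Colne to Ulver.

$9.9

Shortest distances from Colne:
Colne: 0
Jorvik: 3.1  (via Colne)
Hale: 3.6  (via Jorvik)
Neston: 4.9  (via Colne)
Yarm: 6  (via Hale)
Garth: 7.1  (via Yarm)
Brook: 7.7  (via Yarm)
Ulver: 9.9  (via Yarm)
Shortest route: Colne–Jorvik–Hale–Yarm–Ulver = $9.9.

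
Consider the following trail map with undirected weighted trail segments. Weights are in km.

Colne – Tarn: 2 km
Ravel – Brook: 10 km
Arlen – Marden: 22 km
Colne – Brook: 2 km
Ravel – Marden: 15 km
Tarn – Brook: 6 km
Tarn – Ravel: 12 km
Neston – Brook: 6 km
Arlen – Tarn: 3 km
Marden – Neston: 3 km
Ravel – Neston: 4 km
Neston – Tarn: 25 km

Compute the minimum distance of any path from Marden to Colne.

11 km

Candidate routes:
Marden - Neston - Brook - Tarn - Colne: 3+6+6+2 = 17
Marden - Neston - Brook - Colne: 3+6+2 = 11
Cheapest is Marden - Neston - Brook - Colne at 11 km.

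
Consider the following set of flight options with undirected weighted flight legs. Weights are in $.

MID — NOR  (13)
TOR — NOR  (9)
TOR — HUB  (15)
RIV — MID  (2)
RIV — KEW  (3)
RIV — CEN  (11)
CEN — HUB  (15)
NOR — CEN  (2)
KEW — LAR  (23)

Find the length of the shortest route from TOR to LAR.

$48

Compare a few routes:
TOR–HUB–CEN–RIV–KEW–LAR: 15+15+11+3+23 = 67
TOR–NOR–CEN–RIV–KEW–LAR: 9+2+11+3+23 = 48
TOR–NOR–MID–RIV–KEW–LAR: 9+13+2+3+23 = 50
Cheapest is TOR–NOR–CEN–RIV–KEW–LAR at $48.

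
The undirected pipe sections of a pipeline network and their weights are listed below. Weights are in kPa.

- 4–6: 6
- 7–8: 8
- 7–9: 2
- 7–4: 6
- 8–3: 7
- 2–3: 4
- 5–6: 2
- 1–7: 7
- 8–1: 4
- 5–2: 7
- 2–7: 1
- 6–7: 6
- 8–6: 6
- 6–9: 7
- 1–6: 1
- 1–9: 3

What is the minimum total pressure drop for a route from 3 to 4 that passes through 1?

Shortest 3→1: 3–2–7–9–1 = 10
Best 1 to 4: 1–6–4 costing 7
Total via 1: 10 + 7 = 17 kPa.

17 kPa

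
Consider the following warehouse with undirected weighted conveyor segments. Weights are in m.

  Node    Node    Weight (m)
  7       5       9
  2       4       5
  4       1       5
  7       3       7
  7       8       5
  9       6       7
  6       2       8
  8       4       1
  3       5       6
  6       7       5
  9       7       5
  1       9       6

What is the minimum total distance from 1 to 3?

18 m

Shortest distances from 1:
1: 0
4: 5  (via 1)
8: 6  (via 4)
9: 6  (via 1)
2: 10  (via 4)
7: 11  (via 8)
6: 13  (via 9)
3: 18  (via 7)
Shortest route: 1 → 4 → 8 → 7 → 3 = 18 m.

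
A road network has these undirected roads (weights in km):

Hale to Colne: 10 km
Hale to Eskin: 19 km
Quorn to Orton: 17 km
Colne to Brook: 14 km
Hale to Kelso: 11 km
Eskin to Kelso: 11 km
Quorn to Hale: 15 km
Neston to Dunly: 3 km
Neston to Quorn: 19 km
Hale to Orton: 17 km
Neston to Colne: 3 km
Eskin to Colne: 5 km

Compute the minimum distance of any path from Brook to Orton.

41 km

Enumerating some paths:
Brook–Colne–Neston–Quorn–Orton: 14+3+19+17 = 53
Brook–Colne–Eskin–Hale–Orton: 14+5+19+17 = 55
Brook–Colne–Hale–Orton: 14+10+17 = 41
Cheapest is Brook–Colne–Hale–Orton at 41 km.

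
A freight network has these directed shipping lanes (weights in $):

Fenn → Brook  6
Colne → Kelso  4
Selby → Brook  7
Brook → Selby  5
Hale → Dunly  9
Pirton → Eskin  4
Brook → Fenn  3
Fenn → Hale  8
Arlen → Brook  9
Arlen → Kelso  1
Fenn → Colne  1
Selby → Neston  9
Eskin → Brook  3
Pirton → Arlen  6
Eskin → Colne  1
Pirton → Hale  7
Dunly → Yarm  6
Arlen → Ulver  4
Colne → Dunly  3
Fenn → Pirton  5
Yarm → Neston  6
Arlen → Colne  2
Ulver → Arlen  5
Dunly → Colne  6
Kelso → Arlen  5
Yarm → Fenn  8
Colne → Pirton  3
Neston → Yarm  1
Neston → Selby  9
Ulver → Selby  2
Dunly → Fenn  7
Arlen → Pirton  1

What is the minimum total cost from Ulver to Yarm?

$12

Settle nodes by increasing distance from Ulver:
Ulver: 0
Selby: 2  (via Ulver)
Arlen: 5  (via Ulver)
Kelso: 6  (via Arlen)
Pirton: 6  (via Arlen)
Colne: 7  (via Arlen)
Brook: 9  (via Selby)
Dunly: 10  (via Colne)
Eskin: 10  (via Pirton)
Neston: 11  (via Selby)
Yarm: 12  (via Neston)
Shortest route: Ulver → Selby → Neston → Yarm = $12.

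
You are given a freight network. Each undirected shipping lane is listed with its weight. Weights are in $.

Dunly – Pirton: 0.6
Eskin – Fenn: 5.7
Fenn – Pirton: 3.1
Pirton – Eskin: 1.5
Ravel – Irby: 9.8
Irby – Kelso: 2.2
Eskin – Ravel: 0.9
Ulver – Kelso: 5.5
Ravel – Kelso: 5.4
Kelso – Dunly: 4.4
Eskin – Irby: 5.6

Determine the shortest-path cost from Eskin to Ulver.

$11.8

Settle nodes by increasing distance from Eskin:
Eskin: 0
Ravel: 0.9  (via Eskin)
Pirton: 1.5  (via Eskin)
Dunly: 2.1  (via Pirton)
Fenn: 4.6  (via Pirton)
Irby: 5.6  (via Eskin)
Kelso: 6.3  (via Ravel)
Ulver: 11.8  (via Kelso)
Shortest route: Eskin → Ravel → Kelso → Ulver = $11.8.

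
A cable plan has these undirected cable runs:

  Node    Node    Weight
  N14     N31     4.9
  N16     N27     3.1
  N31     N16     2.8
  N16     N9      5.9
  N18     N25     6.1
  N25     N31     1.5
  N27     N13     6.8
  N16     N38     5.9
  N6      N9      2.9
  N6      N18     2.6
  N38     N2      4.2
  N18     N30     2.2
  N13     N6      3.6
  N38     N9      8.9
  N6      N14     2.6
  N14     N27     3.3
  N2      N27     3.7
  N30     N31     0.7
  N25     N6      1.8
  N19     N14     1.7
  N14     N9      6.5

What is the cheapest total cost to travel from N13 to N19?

Settle nodes by increasing distance from N13:
N13: 0
N6: 3.6  (via N13)
N25: 5.4  (via N6)
N14: 6.2  (via N6)
N18: 6.2  (via N6)
N9: 6.5  (via N6)
N27: 6.8  (via N13)
N31: 6.9  (via N25)
N30: 7.6  (via N31)
N19: 7.9  (via N14)
Shortest route: N13 → N6 → N14 → N19 = 7.9.

7.9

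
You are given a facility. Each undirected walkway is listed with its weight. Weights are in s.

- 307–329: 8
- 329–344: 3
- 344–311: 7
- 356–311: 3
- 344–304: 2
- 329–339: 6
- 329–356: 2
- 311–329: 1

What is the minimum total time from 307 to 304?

13 s

Candidate routes:
307 - 329 - 344 - 304: 8+3+2 = 13
307 - 329 - 311 - 344 - 304: 8+1+7+2 = 18
Cheapest is 307 - 329 - 344 - 304 at 13 s.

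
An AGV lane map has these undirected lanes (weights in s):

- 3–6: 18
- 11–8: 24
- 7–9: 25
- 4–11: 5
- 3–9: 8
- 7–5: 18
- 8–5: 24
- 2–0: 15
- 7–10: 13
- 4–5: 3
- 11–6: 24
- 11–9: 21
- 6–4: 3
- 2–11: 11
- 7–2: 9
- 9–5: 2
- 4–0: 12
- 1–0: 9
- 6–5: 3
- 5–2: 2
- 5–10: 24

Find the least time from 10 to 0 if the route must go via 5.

Best 10 to 5: 10 → 5 costing 24
Shortest 5→0: 5 → 4 → 0 = 15
Total via 5: 24 + 15 = 39 s.

39 s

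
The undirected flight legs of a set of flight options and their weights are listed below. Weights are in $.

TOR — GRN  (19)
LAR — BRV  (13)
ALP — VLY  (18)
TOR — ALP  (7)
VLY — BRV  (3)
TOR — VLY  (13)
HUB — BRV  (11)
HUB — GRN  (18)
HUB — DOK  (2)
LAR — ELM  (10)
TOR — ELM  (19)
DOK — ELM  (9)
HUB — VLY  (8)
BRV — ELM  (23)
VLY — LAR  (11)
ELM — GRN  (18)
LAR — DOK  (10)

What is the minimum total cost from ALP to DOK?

$28

Shortest distances from ALP:
ALP: 0
TOR: 7  (via ALP)
VLY: 18  (via ALP)
BRV: 21  (via VLY)
GRN: 26  (via TOR)
HUB: 26  (via VLY)
ELM: 26  (via TOR)
DOK: 28  (via HUB)
Shortest route: ALP–VLY–HUB–DOK = $28.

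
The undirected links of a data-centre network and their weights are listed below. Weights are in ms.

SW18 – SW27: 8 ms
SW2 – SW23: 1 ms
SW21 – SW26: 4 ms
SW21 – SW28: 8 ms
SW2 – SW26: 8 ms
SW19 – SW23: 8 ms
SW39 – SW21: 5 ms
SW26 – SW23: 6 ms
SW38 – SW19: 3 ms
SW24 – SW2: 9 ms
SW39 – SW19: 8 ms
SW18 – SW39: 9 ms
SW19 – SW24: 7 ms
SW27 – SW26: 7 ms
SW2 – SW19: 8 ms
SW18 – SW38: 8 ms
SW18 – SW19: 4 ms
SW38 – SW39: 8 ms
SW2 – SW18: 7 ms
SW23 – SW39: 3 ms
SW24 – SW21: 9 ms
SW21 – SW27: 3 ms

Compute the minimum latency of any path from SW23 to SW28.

16 ms

Compare a few routes:
SW23–SW26–SW27–SW21–SW28: 6+7+3+8 = 24
SW23–SW39–SW21–SW28: 3+5+8 = 16
SW23–SW2–SW26–SW21–SW28: 1+8+4+8 = 21
SW23–SW26–SW21–SW28: 6+4+8 = 18
Cheapest is SW23–SW39–SW21–SW28 at 16 ms.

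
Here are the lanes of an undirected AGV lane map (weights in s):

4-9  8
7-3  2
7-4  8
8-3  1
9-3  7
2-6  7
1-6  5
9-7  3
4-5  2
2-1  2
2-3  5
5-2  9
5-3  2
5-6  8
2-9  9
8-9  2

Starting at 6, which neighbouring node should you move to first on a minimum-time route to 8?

5

Compare a few routes:
6 → 1 → 2 → 3 → 8: 5+2+5+1 = 13
6 → 2 → 3 → 8: 7+5+1 = 13
6 → 5 → 3 → 7 → 9 → 8: 8+2+2+3+2 = 17
6 → 5 → 3 → 8: 8+2+1 = 11
The minimum is 11 s via 6 → 5 → 3 → 8.
So from 6 the first move is to 5.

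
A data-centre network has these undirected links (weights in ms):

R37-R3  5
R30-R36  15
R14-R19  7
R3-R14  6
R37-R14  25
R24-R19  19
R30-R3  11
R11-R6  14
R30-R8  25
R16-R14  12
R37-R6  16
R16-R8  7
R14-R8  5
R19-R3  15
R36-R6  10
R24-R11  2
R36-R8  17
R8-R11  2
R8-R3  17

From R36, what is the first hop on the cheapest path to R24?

Compare a few routes:
R36 - R30 - R8 - R11 - R24: 15+25+2+2 = 44
R36 - R8 - R11 - R24: 17+2+2 = 21
R36 - R6 - R11 - R24: 10+14+2 = 26
R36 - R30 - R3 - R14 - R8 - R11 - R24: 15+11+6+5+2+2 = 41
The minimum is 21 ms via R36 - R8 - R11 - R24.
So from R36 the first move is to R8.

R8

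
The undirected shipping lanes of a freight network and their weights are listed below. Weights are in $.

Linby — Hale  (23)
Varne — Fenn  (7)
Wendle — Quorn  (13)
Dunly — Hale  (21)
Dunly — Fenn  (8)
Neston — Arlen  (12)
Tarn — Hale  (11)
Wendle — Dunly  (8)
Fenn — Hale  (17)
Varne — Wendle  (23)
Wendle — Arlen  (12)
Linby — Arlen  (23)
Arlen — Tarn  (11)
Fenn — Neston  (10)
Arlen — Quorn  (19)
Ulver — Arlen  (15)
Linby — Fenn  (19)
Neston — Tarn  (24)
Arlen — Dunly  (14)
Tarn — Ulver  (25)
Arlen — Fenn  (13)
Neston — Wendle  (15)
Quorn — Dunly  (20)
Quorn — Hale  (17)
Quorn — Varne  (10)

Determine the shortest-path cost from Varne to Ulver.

Compare a few routes:
Varne–Fenn–Arlen–Ulver: 7+13+15 = 35
Varne–Fenn–Dunly–Arlen–Ulver: 7+8+14+15 = 44
The minimum is $35 via Varne–Fenn–Arlen–Ulver.

$35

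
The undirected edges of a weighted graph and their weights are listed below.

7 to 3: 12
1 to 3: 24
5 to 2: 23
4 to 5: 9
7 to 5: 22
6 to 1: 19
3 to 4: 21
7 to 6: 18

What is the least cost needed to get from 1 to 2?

Candidate routes:
1–3–7–5–2: 24+12+22+23 = 81
1–3–4–5–2: 24+21+9+23 = 77
1–6–7–5–2: 19+18+22+23 = 82
Cheapest is 1–3–4–5–2 at 77.

77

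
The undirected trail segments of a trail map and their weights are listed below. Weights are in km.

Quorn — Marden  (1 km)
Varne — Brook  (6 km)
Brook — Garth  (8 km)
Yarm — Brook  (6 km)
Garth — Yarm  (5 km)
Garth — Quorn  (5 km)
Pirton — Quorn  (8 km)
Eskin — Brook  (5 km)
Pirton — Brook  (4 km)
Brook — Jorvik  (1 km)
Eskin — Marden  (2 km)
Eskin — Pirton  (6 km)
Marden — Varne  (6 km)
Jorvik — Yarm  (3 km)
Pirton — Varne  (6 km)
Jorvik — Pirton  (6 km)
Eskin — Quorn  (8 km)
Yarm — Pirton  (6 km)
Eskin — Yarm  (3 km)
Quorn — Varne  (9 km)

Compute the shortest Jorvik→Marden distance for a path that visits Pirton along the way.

Shortest Jorvik→Pirton: Jorvik–Brook–Pirton = 5
Best Pirton to Marden: Pirton–Eskin–Marden costing 8
Total via Pirton: 5 + 8 = 13 km.

13 km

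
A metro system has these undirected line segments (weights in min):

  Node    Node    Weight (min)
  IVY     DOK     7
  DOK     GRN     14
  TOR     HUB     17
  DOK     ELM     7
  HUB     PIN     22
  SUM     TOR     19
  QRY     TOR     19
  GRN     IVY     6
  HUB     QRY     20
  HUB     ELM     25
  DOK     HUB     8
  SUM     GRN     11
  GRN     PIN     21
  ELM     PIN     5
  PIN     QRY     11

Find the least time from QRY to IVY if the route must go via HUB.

35 min

Shortest QRY→HUB: QRY–HUB = 20
Best HUB to IVY: HUB–DOK–IVY costing 15
Total via HUB: 20 + 15 = 35 min.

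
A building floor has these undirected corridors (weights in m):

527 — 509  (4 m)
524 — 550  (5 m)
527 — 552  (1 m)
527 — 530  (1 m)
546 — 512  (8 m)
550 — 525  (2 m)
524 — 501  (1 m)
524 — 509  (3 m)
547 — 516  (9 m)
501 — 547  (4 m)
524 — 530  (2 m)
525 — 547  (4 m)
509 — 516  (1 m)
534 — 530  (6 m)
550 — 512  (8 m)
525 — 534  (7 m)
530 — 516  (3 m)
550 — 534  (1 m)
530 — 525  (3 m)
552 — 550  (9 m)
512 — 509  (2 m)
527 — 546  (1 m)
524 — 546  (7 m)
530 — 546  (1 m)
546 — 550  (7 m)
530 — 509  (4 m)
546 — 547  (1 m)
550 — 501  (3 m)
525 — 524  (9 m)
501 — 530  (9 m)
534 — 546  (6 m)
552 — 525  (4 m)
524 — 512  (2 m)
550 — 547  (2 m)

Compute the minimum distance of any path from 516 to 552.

Compare a few routes:
516–509–527–552: 1+4+1 = 6
516–530–527–552: 3+1+1 = 5
Cheapest is 516–530–527–552 at 5 m.

5 m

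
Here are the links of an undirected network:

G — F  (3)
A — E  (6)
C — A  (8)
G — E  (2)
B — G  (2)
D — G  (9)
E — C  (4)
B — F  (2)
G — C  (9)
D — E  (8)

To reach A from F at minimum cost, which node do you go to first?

Enumerating some paths:
F - B - G - E - A: 2+2+2+6 = 12
F - G - E - A: 3+2+6 = 11
Cheapest is F - G - E - A at 11.
So from F the first move is to G.

G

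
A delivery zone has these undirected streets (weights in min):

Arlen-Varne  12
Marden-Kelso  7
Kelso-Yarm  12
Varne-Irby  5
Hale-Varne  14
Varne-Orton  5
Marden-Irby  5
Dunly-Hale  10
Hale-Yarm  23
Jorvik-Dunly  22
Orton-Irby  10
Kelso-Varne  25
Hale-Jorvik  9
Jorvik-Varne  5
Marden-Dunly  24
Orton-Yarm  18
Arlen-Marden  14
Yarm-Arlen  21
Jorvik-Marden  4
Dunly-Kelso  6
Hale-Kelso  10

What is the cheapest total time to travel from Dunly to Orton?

27 min

Compare a few routes:
Dunly → Kelso → Marden → Jorvik → Varne → Orton: 6+7+4+5+5 = 27
Dunly → Kelso → Marden → Irby → Orton: 6+7+5+10 = 28
Dunly → Kelso → Marden → Irby → Varne → Orton: 6+7+5+5+5 = 28
The minimum is 27 min via Dunly → Kelso → Marden → Jorvik → Varne → Orton.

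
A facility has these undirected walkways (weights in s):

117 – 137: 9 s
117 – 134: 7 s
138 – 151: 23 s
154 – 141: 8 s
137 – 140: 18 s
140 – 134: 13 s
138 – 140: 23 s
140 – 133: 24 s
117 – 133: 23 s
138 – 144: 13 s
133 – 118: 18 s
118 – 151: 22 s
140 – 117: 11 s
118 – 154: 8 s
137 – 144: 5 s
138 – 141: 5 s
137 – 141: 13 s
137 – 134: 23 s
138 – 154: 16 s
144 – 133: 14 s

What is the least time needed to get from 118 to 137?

Enumerating some paths:
118–133–144–137: 18+14+5 = 37
118–154–141–137: 8+8+13 = 29
Cheapest is 118–154–141–137 at 29 s.

29 s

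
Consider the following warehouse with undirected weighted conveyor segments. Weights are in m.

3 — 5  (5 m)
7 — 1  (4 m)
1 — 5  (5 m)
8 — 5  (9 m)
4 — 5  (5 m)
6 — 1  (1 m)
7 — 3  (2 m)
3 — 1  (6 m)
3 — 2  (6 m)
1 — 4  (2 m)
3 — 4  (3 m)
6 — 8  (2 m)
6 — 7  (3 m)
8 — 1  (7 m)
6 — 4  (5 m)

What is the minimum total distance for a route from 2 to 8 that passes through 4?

Best 2 to 4: 2–3–4 costing 9
Best 4 to 8: 4–1–6–8 costing 5
Total via 4: 9 + 5 = 14 m.

14 m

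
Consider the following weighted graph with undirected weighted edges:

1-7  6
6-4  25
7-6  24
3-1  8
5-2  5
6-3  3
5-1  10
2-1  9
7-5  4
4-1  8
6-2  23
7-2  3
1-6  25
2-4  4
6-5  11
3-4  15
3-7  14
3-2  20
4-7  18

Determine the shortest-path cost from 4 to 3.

Settle nodes by increasing distance from 4:
4: 0
2: 4  (via 4)
7: 7  (via 2)
1: 8  (via 4)
5: 9  (via 2)
3: 15  (via 4)
Shortest route: 4 → 3 = 15.

15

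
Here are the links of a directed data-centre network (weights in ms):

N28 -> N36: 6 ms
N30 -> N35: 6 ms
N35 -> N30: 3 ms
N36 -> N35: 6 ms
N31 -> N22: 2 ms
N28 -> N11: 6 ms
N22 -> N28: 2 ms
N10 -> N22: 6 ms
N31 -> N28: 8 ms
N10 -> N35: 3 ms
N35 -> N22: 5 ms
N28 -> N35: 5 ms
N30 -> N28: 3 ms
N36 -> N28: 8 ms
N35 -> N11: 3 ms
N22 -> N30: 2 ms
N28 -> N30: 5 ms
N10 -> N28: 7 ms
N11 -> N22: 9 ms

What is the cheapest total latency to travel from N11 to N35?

16 ms

Enumerating some paths:
N11 → N22 → N28 → N35: 9+2+5 = 16
N11 → N22 → N30 → N35: 9+2+6 = 17
Cheapest is N11 → N22 → N28 → N35 at 16 ms.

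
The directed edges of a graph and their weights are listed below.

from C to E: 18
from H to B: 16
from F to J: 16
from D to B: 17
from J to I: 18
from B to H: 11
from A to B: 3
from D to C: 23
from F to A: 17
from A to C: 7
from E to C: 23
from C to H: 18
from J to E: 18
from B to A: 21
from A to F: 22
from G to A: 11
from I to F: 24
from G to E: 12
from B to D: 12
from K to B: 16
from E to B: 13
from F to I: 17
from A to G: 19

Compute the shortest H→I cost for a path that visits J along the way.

Best H to J: H → B → A → F → J costing 75
Shortest J→I: J → I = 18
Total via J: 75 + 18 = 93.

93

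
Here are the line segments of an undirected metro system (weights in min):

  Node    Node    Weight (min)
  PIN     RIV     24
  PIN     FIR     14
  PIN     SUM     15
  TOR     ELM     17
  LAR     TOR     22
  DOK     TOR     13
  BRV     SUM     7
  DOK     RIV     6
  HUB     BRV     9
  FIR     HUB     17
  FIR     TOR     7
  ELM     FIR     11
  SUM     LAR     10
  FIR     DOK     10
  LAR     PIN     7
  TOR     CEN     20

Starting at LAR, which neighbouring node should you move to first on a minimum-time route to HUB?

Candidate routes:
LAR–SUM–BRV–HUB: 10+7+9 = 26
LAR–PIN–FIR–HUB: 7+14+17 = 38
LAR–PIN–SUM–BRV–HUB: 7+15+7+9 = 38
LAR–TOR–FIR–HUB: 22+7+17 = 46
Cheapest is LAR–SUM–BRV–HUB at 26 min.
So from LAR the first move is to SUM.

SUM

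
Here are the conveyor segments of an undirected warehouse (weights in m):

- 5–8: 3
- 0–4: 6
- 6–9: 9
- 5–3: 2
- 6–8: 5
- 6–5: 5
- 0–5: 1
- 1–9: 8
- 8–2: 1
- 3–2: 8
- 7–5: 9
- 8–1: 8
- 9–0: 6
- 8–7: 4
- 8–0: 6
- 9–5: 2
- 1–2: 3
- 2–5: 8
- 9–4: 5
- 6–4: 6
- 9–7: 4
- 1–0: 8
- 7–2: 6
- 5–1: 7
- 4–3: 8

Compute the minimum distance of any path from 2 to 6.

6 m

Enumerating some paths:
2 → 8 → 6: 1+5 = 6
2 → 5 → 6: 8+5 = 13
2 → 8 → 5 → 6: 1+3+5 = 9
Cheapest is 2 → 8 → 6 at 6 m.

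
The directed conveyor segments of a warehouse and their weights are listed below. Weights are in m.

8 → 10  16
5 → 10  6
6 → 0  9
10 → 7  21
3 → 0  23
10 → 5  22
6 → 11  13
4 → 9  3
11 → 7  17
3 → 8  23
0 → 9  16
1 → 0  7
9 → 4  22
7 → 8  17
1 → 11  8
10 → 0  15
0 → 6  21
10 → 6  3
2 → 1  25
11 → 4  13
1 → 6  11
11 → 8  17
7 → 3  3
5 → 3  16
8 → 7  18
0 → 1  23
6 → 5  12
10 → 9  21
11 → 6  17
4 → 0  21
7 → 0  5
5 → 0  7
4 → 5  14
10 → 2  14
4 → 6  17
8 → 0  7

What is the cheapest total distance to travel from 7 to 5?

Settle nodes by increasing distance from 7:
7: 0
3: 3  (via 7)
0: 5  (via 7)
8: 17  (via 7)
9: 21  (via 0)
6: 26  (via 0)
1: 28  (via 0)
10: 33  (via 8)
11: 36  (via 1)
5: 38  (via 6)
Shortest route: 7 → 0 → 6 → 5 = 38 m.

38 m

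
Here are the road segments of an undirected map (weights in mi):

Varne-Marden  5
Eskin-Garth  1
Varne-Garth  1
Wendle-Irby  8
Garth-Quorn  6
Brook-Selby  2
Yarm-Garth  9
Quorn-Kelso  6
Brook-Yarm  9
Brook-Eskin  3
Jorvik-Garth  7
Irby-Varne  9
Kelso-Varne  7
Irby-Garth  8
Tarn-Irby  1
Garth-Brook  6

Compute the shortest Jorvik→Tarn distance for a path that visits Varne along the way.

18 mi

Best Jorvik to Varne: Jorvik → Garth → Varne costing 8
Shortest Varne→Tarn: Varne → Irby → Tarn = 10
Total via Varne: 8 + 10 = 18 mi.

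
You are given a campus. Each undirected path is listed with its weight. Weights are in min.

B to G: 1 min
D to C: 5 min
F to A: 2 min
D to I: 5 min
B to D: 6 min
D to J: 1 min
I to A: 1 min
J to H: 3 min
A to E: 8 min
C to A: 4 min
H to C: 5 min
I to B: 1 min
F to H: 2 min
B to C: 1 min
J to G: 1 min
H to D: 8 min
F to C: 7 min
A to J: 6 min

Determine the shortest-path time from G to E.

Compare a few routes:
G - B - I - A - E: 1+1+1+8 = 11
G - B - C - A - E: 1+1+4+8 = 14
The minimum is 11 min via G - B - I - A - E.

11 min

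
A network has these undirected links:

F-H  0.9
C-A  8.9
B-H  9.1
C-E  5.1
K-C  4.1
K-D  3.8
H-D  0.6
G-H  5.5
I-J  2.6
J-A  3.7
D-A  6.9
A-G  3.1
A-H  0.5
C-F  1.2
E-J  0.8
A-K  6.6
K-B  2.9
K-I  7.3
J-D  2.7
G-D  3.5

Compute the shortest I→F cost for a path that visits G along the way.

13.3

Shortest I→G: I → J → D → G = 8.8
Shortest G→F: G → A → H → F = 4.5
Total via G: 8.8 + 4.5 = 13.3.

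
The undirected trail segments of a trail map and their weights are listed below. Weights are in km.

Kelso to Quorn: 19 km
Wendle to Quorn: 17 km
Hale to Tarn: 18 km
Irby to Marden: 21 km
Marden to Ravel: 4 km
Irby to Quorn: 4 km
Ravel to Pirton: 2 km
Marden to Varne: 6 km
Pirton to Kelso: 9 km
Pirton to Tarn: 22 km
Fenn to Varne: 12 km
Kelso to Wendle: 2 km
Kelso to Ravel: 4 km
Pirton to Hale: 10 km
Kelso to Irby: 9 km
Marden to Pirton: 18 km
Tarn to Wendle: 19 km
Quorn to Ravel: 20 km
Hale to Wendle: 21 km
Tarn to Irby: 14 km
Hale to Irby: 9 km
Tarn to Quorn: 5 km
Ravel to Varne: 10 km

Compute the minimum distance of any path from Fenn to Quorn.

39 km

Candidate routes:
Fenn - Varne - Marden - Ravel - Quorn: 12+6+4+20 = 42
Fenn - Varne - Ravel - Kelso - Irby - Quorn: 12+10+4+9+4 = 39
Fenn - Varne - Ravel - Quorn: 12+10+20 = 42
The minimum is 39 km via Fenn - Varne - Ravel - Kelso - Irby - Quorn.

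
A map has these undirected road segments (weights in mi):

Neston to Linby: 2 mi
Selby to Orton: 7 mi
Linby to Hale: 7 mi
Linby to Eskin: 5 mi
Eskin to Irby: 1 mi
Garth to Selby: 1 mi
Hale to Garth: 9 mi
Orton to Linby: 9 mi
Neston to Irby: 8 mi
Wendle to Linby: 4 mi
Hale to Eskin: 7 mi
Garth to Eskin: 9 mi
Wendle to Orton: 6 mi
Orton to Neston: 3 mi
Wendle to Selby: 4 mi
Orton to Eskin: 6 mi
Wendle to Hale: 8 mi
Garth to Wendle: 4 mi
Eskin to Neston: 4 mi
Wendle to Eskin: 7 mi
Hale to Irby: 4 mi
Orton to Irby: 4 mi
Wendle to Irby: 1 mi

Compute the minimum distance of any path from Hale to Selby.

9 mi

Candidate routes:
Hale → Irby → Wendle → Garth → Selby: 4+1+4+1 = 10
Hale → Irby → Wendle → Selby: 4+1+4 = 9
Cheapest is Hale → Irby → Wendle → Selby at 9 mi.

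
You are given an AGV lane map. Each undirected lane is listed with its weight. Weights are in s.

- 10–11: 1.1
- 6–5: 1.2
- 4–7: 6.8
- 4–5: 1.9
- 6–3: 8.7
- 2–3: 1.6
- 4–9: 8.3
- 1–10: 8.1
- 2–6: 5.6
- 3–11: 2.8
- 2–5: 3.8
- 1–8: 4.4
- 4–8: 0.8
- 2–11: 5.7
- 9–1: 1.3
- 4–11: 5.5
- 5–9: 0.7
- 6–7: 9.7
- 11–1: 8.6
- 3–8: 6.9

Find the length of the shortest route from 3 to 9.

Compare a few routes:
3 - 2 - 6 - 5 - 9: 1.6+5.6+1.2+0.7 = 9.1
3 - 8 - 4 - 5 - 9: 6.9+0.8+1.9+0.7 = 10.3
3 - 2 - 5 - 9: 1.6+3.8+0.7 = 6.1
3 - 6 - 5 - 9: 8.7+1.2+0.7 = 10.6
The minimum is 6.1 s via 3 - 2 - 5 - 9.

6.1 s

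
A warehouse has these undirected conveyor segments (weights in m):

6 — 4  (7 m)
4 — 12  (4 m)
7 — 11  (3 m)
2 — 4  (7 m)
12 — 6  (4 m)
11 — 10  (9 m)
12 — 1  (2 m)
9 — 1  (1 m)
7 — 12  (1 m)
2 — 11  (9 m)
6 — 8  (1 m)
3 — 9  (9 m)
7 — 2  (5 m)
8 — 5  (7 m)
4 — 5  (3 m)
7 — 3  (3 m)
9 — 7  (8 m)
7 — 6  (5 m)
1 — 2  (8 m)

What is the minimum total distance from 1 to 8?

Enumerating some paths:
1–12–6–8: 2+4+1 = 7
1–12–7–6–8: 2+1+5+1 = 9
The minimum is 7 m via 1–12–6–8.

7 m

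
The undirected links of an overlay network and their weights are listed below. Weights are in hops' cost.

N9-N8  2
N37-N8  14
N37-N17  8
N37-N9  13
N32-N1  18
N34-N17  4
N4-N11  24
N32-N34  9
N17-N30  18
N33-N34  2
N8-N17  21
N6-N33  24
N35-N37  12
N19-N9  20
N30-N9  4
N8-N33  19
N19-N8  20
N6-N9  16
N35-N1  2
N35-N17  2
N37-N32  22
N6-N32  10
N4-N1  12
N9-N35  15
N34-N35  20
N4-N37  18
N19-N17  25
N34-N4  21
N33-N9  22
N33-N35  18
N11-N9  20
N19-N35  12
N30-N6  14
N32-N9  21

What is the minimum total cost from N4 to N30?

33 hops' cost

Candidate routes:
N4 → N1 → N35 → N9 → N30: 12+2+15+4 = 33
N4 → N1 → N35 → N17 → N30: 12+2+2+18 = 34
N4 → N37 → N9 → N30: 18+13+4 = 35
The minimum is 33 hops' cost via N4 → N1 → N35 → N9 → N30.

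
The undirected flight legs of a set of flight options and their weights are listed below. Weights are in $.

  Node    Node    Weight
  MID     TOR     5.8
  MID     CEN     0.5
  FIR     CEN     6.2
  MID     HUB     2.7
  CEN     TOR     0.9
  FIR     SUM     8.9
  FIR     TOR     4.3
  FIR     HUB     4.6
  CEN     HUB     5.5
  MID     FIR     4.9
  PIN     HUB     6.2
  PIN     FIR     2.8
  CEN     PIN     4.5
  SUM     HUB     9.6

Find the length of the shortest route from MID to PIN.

$5

Settle nodes by increasing distance from MID:
MID: 0
CEN: 0.5  (via MID)
TOR: 1.4  (via CEN)
HUB: 2.7  (via MID)
FIR: 4.9  (via MID)
PIN: 5  (via CEN)
Shortest route: MID → CEN → PIN = $5.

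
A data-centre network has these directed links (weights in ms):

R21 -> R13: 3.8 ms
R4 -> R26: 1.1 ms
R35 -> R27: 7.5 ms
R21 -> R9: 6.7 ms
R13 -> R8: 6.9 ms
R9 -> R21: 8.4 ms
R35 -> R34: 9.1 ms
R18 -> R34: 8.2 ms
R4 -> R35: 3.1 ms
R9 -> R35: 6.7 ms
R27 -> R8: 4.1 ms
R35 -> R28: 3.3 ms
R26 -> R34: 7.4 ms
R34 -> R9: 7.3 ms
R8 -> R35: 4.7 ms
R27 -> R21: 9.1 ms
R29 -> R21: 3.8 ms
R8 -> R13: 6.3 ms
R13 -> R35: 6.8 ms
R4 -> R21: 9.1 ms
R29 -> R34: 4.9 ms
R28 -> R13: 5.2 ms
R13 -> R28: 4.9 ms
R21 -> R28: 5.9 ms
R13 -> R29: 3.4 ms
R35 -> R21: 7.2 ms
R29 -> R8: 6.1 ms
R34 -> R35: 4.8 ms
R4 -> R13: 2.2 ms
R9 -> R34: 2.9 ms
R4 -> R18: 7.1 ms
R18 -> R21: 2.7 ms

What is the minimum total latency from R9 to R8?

18.3 ms

Compare a few routes:
R9 → R21 → R13 → R8: 8.4+3.8+6.9 = 19.1
R9 → R35 → R27 → R8: 6.7+7.5+4.1 = 18.3
The minimum is 18.3 ms via R9 → R35 → R27 → R8.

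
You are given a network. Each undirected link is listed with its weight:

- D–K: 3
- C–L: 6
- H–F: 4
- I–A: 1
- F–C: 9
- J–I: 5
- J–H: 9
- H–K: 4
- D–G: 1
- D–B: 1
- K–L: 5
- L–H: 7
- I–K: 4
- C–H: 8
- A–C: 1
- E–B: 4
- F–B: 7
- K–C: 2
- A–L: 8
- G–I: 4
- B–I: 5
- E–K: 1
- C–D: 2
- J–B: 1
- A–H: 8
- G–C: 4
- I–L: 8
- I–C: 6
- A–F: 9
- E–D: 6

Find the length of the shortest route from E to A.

Compare a few routes:
E → K → I → A: 1+4+1 = 6
E → K → C → A: 1+2+1 = 4
Cheapest is E → K → C → A at 4.

4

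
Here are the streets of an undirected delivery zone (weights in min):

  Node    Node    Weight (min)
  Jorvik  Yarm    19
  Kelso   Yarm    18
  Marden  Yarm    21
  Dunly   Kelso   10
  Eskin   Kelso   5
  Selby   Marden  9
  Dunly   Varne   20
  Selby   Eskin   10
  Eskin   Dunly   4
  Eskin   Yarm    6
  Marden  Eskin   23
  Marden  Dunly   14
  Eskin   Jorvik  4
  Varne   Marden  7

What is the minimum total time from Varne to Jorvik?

28 min

Shortest distances from Varne:
Varne: 0
Marden: 7  (via Varne)
Selby: 16  (via Marden)
Dunly: 20  (via Varne)
Eskin: 24  (via Dunly)
Jorvik: 28  (via Eskin)
Shortest route: Varne → Dunly → Eskin → Jorvik = 28 min.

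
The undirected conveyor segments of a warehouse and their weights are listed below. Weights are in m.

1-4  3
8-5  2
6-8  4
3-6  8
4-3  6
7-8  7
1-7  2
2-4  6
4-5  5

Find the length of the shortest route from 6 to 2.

17 m

Running Dijkstra from 6:
6: 0
8: 4  (via 6)
5: 6  (via 8)
3: 8  (via 6)
4: 11  (via 5)
7: 11  (via 8)
1: 13  (via 7)
2: 17  (via 4)
Shortest route: 6 → 8 → 5 → 4 → 2 = 17 m.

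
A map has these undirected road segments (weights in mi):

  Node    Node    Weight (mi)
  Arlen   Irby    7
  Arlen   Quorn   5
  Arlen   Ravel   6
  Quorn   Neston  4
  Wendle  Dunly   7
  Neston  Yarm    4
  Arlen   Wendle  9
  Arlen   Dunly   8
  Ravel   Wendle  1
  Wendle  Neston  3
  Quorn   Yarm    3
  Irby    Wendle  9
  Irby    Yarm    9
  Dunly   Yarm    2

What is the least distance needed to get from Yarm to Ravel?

8 mi

Settle nodes by increasing distance from Yarm:
Yarm: 0
Dunly: 2  (via Yarm)
Quorn: 3  (via Yarm)
Neston: 4  (via Yarm)
Wendle: 7  (via Neston)
Arlen: 8  (via Quorn)
Ravel: 8  (via Wendle)
Shortest route: Yarm → Neston → Wendle → Ravel = 8 mi.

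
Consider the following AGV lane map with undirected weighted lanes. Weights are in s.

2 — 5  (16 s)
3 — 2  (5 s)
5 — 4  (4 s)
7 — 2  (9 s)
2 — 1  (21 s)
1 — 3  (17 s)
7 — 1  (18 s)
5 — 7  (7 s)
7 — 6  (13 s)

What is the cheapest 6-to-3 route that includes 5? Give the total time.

41 s

Best 6 to 5: 6–7–5 costing 20
Best 5 to 3: 5–2–3 costing 21
Total via 5: 20 + 21 = 41 s.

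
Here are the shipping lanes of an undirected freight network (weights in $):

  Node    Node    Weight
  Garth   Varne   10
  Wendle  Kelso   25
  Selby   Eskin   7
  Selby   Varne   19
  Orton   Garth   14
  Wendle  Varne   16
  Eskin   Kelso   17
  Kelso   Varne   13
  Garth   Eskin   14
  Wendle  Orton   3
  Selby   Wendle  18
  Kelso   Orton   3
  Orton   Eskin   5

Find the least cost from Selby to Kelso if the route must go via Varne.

$32

Shortest Selby→Varne: Selby → Varne = 19
Shortest Varne→Kelso: Varne → Kelso = 13
Total via Varne: 19 + 13 = $32.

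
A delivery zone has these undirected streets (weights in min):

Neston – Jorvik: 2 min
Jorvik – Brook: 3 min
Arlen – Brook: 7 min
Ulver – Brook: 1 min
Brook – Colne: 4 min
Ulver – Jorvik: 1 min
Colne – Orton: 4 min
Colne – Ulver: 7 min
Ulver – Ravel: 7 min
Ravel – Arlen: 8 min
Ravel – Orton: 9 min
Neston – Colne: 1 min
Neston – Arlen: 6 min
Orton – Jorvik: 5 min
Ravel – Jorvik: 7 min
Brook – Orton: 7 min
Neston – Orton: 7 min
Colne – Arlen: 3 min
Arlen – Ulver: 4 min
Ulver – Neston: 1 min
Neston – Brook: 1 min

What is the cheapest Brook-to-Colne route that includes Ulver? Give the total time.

3 min

Best Brook to Ulver: Brook → Ulver costing 1
Shortest Ulver→Colne: Ulver → Neston → Colne = 2
Total via Ulver: 1 + 2 = 3 min.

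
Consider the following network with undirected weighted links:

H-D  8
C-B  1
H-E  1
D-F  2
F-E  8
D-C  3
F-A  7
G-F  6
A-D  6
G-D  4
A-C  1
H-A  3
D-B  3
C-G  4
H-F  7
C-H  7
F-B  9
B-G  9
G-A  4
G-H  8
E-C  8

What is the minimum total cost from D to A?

Compare a few routes:
D → B → C → A: 3+1+1 = 5
D → A: 6 = 6
D → C → A: 3+1 = 4
Cheapest is D → C → A at 4.

4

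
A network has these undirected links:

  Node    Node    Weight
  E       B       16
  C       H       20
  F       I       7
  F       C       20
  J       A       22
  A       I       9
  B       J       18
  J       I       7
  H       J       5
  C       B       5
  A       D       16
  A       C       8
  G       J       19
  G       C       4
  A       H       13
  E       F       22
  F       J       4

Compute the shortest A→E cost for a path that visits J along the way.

Best A to J: A → I → J costing 16
Shortest J→E: J → F → E = 26
Total via J: 16 + 26 = 42.

42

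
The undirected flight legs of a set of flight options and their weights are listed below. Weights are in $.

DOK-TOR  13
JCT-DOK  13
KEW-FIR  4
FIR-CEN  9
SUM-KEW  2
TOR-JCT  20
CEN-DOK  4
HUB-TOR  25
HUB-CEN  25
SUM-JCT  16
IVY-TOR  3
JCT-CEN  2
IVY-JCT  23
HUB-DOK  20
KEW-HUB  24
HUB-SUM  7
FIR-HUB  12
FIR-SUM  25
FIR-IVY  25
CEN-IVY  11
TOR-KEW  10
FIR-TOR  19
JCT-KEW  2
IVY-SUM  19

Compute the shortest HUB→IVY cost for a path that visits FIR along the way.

Shortest HUB→FIR: HUB → FIR = 12
Shortest FIR→IVY: FIR → KEW → TOR → IVY = 17
Total via FIR: 12 + 17 = $29.

$29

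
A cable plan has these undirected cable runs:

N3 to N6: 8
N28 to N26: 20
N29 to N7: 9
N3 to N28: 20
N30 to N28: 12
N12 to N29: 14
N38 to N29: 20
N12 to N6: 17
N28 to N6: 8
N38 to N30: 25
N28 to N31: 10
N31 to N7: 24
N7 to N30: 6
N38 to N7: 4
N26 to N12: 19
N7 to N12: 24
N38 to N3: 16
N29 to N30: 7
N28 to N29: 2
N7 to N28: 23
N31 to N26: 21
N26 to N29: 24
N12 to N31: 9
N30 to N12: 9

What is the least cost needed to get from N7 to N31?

21

Shortest distances from N7:
N7: 0
N38: 4  (via N7)
N30: 6  (via N7)
N29: 9  (via N7)
N28: 11  (via N29)
N12: 15  (via N30)
N6: 19  (via N28)
N3: 20  (via N38)
N31: 21  (via N28)
Shortest route: N7 → N29 → N28 → N31 = 21.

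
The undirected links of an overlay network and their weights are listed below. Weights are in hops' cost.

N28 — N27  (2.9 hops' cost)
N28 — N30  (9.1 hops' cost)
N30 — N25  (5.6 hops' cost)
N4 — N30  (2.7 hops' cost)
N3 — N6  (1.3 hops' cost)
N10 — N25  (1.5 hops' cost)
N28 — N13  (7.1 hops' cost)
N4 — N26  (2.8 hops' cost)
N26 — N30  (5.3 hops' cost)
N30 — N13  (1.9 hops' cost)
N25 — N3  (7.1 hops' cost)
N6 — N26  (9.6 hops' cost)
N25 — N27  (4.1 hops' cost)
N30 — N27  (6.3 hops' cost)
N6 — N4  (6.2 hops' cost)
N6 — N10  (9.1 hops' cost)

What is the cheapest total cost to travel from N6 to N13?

Enumerating some paths:
N6 → N3 → N25 → N30 → N13: 1.3+7.1+5.6+1.9 = 15.9
N6 → N26 → N30 → N13: 9.6+5.3+1.9 = 16.8
N6 → N4 → N30 → N13: 6.2+2.7+1.9 = 10.8
N6 → N4 → N26 → N30 → N13: 6.2+2.8+5.3+1.9 = 16.2
Cheapest is N6 → N4 → N30 → N13 at 10.8 hops' cost.

10.8 hops' cost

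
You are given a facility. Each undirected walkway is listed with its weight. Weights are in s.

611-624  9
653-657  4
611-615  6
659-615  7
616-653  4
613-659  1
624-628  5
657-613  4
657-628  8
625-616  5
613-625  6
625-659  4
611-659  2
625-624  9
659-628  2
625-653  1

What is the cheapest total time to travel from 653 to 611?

Compare a few routes:
653 - 625 - 613 - 659 - 611: 1+6+1+2 = 10
653 - 625 - 659 - 611: 1+4+2 = 7
The minimum is 7 s via 653 - 625 - 659 - 611.

7 s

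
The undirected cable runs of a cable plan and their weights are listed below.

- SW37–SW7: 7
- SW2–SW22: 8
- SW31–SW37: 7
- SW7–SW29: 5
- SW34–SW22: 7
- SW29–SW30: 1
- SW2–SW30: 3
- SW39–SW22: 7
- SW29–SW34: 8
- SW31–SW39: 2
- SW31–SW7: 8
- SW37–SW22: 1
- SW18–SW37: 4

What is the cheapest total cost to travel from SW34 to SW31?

15

Shortest distances from SW34:
SW34: 0
SW22: 7  (via SW34)
SW37: 8  (via SW22)
SW29: 8  (via SW34)
SW30: 9  (via SW29)
SW18: 12  (via SW37)
SW2: 12  (via SW30)
SW7: 13  (via SW29)
SW39: 14  (via SW22)
SW31: 15  (via SW37)
Shortest route: SW34 → SW22 → SW37 → SW31 = 15.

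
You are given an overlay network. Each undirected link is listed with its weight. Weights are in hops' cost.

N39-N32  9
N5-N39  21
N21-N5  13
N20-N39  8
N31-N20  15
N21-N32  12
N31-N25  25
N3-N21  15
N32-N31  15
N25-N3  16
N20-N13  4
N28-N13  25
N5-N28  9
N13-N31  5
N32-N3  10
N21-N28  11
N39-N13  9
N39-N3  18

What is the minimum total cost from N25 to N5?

Settle nodes by increasing distance from N25:
N25: 0
N3: 16  (via N25)
N31: 25  (via N25)
N32: 26  (via N3)
N13: 30  (via N31)
N21: 31  (via N3)
N20: 34  (via N13)
N39: 34  (via N3)
N28: 42  (via N21)
N5: 44  (via N21)
Shortest route: N25–N3–N21–N5 = 44 hops' cost.

44 hops' cost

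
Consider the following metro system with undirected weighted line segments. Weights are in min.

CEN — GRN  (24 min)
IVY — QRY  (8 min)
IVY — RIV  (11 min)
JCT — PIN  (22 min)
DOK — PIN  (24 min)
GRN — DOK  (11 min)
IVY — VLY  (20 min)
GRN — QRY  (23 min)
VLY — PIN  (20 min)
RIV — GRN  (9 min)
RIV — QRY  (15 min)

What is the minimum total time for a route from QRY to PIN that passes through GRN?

Best QRY to GRN: QRY → GRN costing 23
Shortest GRN→PIN: GRN → DOK → PIN = 35
Total via GRN: 23 + 35 = 58 min.

58 min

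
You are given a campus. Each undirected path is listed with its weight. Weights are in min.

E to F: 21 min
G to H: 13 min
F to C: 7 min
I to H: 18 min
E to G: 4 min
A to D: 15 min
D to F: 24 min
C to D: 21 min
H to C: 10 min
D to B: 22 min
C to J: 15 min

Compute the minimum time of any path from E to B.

Enumerating some paths:
E - F - D - B: 21+24+22 = 67
E - F - C - D - B: 21+7+21+22 = 71
E - G - H - C - D - B: 4+13+10+21+22 = 70
The minimum is 67 min via E - F - D - B.

67 min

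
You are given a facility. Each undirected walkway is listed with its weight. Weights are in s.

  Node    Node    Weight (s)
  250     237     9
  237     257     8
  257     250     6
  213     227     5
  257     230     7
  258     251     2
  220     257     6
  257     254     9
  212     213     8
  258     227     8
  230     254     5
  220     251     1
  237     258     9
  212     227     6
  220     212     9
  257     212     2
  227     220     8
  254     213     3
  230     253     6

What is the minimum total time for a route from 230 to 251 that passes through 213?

Best 230 to 213: 230–254–213 costing 8
Shortest 213→251: 213–227–220–251 = 14
Total via 213: 8 + 14 = 22 s.

22 s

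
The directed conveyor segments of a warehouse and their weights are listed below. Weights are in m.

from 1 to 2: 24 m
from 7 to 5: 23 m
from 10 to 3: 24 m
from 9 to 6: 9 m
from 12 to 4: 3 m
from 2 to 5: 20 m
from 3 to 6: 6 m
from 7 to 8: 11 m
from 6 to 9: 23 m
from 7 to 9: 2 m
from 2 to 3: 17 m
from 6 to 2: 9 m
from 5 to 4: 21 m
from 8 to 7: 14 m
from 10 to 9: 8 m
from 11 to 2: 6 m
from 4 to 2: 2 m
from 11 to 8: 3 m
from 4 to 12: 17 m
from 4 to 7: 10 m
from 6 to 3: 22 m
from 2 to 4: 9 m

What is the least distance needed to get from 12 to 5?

25 m

Enumerating some paths:
12 - 4 - 7 - 5: 3+10+23 = 36
12 - 4 - 2 - 5: 3+2+20 = 25
Cheapest is 12 - 4 - 2 - 5 at 25 m.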